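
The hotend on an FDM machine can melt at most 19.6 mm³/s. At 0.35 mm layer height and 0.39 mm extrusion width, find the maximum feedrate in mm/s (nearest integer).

Bead cross-section = 0.35 × 0.39, so 0.1365 mm².
Max speed = 19.6 / 0.1365 = 143.59 ≈ 144 mm/s.

144 mm/s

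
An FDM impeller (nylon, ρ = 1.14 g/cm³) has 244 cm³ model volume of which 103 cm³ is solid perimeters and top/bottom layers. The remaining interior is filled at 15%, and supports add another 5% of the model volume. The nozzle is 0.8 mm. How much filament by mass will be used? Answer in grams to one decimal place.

155.4 g

Interior volume = 244 − 103 = 141 cm³.
Infill deposited = 0.15 × 141, so 21.15 cm³.
Support = 0.05 × 244, so 12.2 cm³.
Total extruded = 103 + 21.15 + 12.2 = 136.35 cm³.
Mass = 136.35 × 1.14 = 155.439 g.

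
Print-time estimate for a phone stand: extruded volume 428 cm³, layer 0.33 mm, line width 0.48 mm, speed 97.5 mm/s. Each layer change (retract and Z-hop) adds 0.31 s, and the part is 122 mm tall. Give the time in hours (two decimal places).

Line area = 0.33 × 0.48, so 0.1584 mm².
Path length: 428000 mm³ / 0.1584 mm² → 2702020.2 mm.
Time extruding = 2702020.2 / 97.5, so 27713 s.
Layer count = ceil(122 / 0.33) = 370.
Non-print overhead = 370 × 0.31 = 114.7 s.
Total = 27713 + 114.7 = 27827.7 s = 7.73 hours.

7.73 hours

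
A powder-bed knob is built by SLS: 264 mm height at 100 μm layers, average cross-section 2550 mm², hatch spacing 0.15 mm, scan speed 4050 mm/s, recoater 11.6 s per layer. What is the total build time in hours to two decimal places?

Layers = ⌈264/0.1⌉ = 2640.
Hatch length per layer = 2550 / 0.15 = 17000 mm.
Per-layer scan time: 17000 / 4050 → 4.1975 s.
Layer cycle = 4.1975 + 11.6, so 15.7975 s.
Total: 2640 × 15.7975 s = 41705.4 s → 11.58 hours.

11.58 hours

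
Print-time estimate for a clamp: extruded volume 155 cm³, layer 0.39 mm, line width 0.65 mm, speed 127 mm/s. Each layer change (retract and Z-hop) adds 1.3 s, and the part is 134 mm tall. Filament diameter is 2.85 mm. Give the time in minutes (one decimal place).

87.7 minutes

Bead cross-section: 0.39 × 0.65 → 0.2535 mm².
Total extruded path = 155000/0.2535 = 611439.8 mm.
Time extruding = 611439.8 / 127 = 4814.5 s.
Layers = ⌈134/0.39⌉ = 344.
Non-print overhead = 344 × 1.3, so 447.2 s.
Total = 4814.5 + 447.2 = 5261.7 s = 87.7 minutes.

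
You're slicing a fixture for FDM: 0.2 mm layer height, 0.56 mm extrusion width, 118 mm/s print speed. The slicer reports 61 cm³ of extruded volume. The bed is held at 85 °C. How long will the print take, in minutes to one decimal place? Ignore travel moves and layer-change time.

Line area = 0.2 × 0.56 = 0.112 mm².
Total extruded path = 61000/0.112 = 544642.9 mm.
Print-move time = 544642.9 / 118 = 4615.6 s.
4615.6 s = 76.9 minutes.

76.9 minutes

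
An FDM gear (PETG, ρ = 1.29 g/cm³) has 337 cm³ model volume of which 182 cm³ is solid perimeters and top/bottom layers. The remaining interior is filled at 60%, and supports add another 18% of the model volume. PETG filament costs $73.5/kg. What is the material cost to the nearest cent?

$31.83

Infill region: 337 − 182 → 155 cm³.
Infill deposited: 0.60 × 155 → 93 cm³.
Support: 0.18 × 337 → 60.66 cm³.
Total extruded = 182 + 93 + 60.66 = 335.66 cm³.
Mass: 335.66 × 1.29 → 433.0014 g.
At $73.5/kg: 433.0014/1000 × 73.5 = $31.83.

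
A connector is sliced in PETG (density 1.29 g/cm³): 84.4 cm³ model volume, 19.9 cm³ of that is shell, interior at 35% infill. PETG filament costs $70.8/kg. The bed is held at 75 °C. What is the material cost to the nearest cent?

$3.88

Volume inside the shell = 84.4 − 19.9 = 64.5 cm³.
Infill volume = 0.35 × 64.5, so 22.575 cm³.
Total printed volume = 19.9 + 22.575 = 42.475 cm³.
Mass: 42.475 × 1.29 → 54.79275 g.
At $70.8/kg: 54.79275/1000 × 70.8 = $3.88.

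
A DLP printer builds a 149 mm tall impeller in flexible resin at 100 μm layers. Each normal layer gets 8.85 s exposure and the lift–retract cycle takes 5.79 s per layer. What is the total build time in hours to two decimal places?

6.06 hours

Layer count = ceil(149 / 0.1) = 1490.
Cycle time = 8.85 + 5.79, so 14.64 s.
Total = 1490 × 14.64 = 21813.6 s = 6.06 hours.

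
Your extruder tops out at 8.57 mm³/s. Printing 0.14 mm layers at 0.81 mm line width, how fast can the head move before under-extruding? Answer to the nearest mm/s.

76 mm/s

A = 0.14 × 0.81, so 0.1134 mm².
Max speed = 8.57 / 0.1134 = 75.57 ≈ 76 mm/s.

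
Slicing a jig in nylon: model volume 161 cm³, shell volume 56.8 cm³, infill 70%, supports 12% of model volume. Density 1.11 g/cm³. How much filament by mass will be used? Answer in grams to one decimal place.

165.5 g

Infill region = 161 − 56.8 = 104.2 cm³.
Infill deposited = 0.70 × 104.2 = 72.94 cm³.
Support = 0.12 × 161, so 19.32 cm³.
Total extruded: 56.8 + 72.94 + 19.32 → 149.06 cm³.
Mass = 149.06 × 1.11, so 165.4566 g.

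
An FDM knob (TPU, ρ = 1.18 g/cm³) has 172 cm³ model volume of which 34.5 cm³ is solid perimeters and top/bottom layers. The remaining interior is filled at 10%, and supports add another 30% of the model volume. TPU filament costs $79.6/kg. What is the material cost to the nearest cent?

$9.38

Infill region = 172 − 34.5 = 137.5 cm³.
Infill deposited = 0.10 × 137.5 = 13.75 cm³.
Support = 0.30 × 172, so 51.6 cm³.
Total printed volume = 34.5 + 13.75 + 51.6, so 99.85 cm³.
Mass: 99.85 × 1.18 → 117.823 g.
At $79.6/kg: 117.823/1000 × 79.6 = $9.38.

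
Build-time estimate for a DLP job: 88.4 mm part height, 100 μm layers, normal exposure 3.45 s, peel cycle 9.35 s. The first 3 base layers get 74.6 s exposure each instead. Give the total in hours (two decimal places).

3.20 hours

Layer count = ceil(88.4 / 0.1) = 884.
Burn-in layers: 3 × (74.6 + 9.35) → 251.85 s.
Regular layers = 881 × (3.45 + 9.35) = 11276.8 s.
Total = 251.85 + 11276.8 = 11528.65 s = 3.20 hours.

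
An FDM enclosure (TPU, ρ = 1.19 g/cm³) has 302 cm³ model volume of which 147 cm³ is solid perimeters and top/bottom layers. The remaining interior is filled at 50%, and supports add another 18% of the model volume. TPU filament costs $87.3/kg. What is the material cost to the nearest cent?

Interior volume = 302 − 147 = 155 cm³.
Deposited infill: 0.50 × 155 → 77.5 cm³.
Support = 0.18 × 302 = 54.36 cm³.
Deposited volume: 147 + 77.5 + 54.36 → 278.86 cm³.
Mass = 278.86 × 1.19, so 331.8434 g.
At $87.3/kg: 331.8434/1000 × 87.3 = $28.97.

$28.97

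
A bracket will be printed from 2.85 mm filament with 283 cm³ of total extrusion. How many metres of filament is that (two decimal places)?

44.36 m

Cross-section of 2.85 mm filament: π·(2.85/2)² = 6.3794 mm².
Length = 283 cm³ / 6.3794 mm² = 283000 / 6.3794 = 44361.54 mm = 44.36 m.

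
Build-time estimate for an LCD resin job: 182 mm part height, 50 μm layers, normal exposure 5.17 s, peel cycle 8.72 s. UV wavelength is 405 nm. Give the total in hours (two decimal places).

14.04 hours

Layer count = ceil(182 / 0.05) = 3640.
Each layer takes = 5.17 + 8.72, so 13.89 s.
Build time: 3640 × 13.89 s = 50559.6 s, i.e. 14.04 hours.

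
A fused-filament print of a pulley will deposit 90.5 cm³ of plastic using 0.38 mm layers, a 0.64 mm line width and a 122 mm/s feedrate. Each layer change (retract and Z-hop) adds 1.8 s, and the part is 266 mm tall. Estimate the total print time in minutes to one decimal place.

Extrusion cross-section = 0.38 × 0.64, so 0.2432 mm².
Toolpath length = 90.5 cm³ / 0.2432 mm² = 90500 / 0.2432 = 372121.7 mm.
Extrusion time: 372121.7 / 122 → 3050.2 s.
Layers = ⌈266/0.38⌉ = 700.
Layer-change overhead: 700 × 1.8 → 1260 s.
Altogether 3050.2 + 1260 = 4310.2 s, i.e. 71.8 minutes.

71.8 minutes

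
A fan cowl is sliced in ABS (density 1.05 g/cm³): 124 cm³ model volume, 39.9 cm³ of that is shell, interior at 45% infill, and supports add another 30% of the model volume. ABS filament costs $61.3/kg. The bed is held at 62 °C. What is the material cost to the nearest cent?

$7.40

Infill region = 124 − 39.9, so 84.1 cm³.
Infill deposited: 0.45 × 84.1 → 37.845 cm³.
Support: 0.30 × 124 → 37.2 cm³.
Total printed volume = 39.9 + 37.845 + 37.2, so 114.945 cm³.
Mass = 114.945 × 1.05 = 120.69225 g.
At $61.3/kg: 120.69225/1000 × 61.3 = $7.40.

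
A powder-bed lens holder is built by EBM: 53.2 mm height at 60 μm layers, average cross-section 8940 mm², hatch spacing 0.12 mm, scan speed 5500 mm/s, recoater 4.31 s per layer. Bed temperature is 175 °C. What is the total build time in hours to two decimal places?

4.40 hours

Number of layers: 53.2 / 0.06 → 887 (rounded up).
Per-layer scan distance = 8940 / 0.12, so 74500 mm.
Beam time per layer = 74500 / 5500, so 13.5455 s.
Time per layer = 13.5455 + 4.31, so 17.8555 s.
Total: 887 × 17.8555 s = 15837.8285 s → 4.40 hours.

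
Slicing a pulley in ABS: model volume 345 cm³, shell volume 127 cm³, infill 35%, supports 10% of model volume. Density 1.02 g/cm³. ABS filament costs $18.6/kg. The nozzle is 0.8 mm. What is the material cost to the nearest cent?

$4.51

Interior volume = 345 − 127 = 218 cm³.
Deposited infill: 0.35 × 218 → 76.3 cm³.
Support: 0.10 × 345 → 34.5 cm³.
Deposited volume: 127 + 76.3 + 34.5 → 237.8 cm³.
Mass: 237.8 × 1.02 → 242.556 g.
At $18.6/kg: 242.556/1000 × 18.6 = $4.51.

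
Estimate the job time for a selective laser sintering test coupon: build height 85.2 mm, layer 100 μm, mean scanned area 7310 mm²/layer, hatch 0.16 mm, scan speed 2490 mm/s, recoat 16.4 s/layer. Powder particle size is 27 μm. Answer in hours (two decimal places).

8.22 hours

Layers = ⌈85.2/0.1⌉ = 852.
Hatch length per layer: 7310 / 0.16 → 45687.5 mm.
Scan time per layer = 45687.5 / 2490 = 18.3484 s.
Time per layer = 18.3484 + 16.4, so 34.7484 s.
Total: 852 × 34.7484 s = 29605.6368 s → 8.22 hours.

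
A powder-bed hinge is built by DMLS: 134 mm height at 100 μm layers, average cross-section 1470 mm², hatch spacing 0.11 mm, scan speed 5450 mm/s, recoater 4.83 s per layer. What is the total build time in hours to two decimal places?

Number of layers: 134 / 0.1 → 1340 (rounded up).
Hatch length per layer = 1470 / 0.11 = 13363.6 mm.
Laser time per layer = 13363.6 / 5450 = 2.452 s.
Time per layer: 2.452 + 4.83 → 7.282 s.
1340 layers × 7.282 s/layer = 9757.88 s, i.e. 2.71 hours.

2.71 hours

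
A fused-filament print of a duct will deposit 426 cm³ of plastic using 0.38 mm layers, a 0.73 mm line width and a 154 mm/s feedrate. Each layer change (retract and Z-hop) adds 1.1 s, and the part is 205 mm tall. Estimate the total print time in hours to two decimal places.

2.94 hours

Line area = 0.38 × 0.73 = 0.2774 mm².
Toolpath length = 426 cm³ / 0.2774 mm² = 426000 / 0.2774 = 1535688.5 mm.
Print-move time = 1535688.5 / 154 = 9972 s.
Layer count = ceil(205 / 0.38) = 540.
Z-hop total = 540 × 1.1, so 594 s.
Total = 9972 + 594 = 10566 s = 2.94 hours.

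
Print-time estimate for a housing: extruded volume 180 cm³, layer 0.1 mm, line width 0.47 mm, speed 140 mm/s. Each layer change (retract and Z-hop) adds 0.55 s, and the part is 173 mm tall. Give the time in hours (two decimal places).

7.86 hours

Bead cross-section = 0.1 × 0.47 = 0.047 mm².
Path length: 180000 mm³ / 0.047 mm² → 3829787.2 mm.
Extrusion time = 3829787.2 / 140 = 27355.6 s.
Layers = ⌈173/0.1⌉ = 1730.
Layer-change overhead = 1730 × 0.55 = 951.5 s.
Total = 27355.6 + 951.5 = 28307.1 s = 7.86 hours.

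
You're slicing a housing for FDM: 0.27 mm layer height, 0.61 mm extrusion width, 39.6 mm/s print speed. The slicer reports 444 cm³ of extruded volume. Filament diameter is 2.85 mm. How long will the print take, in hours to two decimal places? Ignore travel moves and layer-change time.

Extrusion cross-section = 0.27 × 0.61 = 0.1647 mm².
Total extruded path = 444000/0.1647 = 2695810.6 mm.
Extrusion time = 2695810.6 / 39.6 = 68076 s.
In the requested units: 68076 s = 18.91 hours.

18.91 hours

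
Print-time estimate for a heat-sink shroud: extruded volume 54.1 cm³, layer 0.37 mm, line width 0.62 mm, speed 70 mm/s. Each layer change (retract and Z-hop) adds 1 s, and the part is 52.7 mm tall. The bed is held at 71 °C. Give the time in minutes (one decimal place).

58.5 minutes

Extrusion cross-section = 0.37 × 0.62, so 0.2294 mm².
Path length: 54100 mm³ / 0.2294 mm² → 235832.6 mm.
Print-move time = 235832.6 / 70, so 3369 s.
Layers = ⌈52.7/0.37⌉ = 143.
Z-hop total = 143 × 1, so 143 s.
Total = 3369 + 143 = 3512 s = 58.5 minutes.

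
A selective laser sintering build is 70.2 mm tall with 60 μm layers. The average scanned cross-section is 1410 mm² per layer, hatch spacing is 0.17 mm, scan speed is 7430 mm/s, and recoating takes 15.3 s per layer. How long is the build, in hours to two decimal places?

5.34 hours

Number of layers: 70.2 / 0.06 → 1170 (rounded up).
Scan path per layer = 1410 / 0.17, so 8294.1 mm.
Per-layer scan time = 8294.1 / 7430, so 1.1163 s.
Per-layer time = 1.1163 + 15.3 = 16.4163 s.
Total: 1170 × 16.4163 s = 19207.071 s → 5.34 hours.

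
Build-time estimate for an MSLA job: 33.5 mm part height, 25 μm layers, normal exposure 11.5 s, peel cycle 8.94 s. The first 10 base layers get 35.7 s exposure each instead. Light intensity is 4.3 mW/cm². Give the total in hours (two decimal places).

7.68 hours

Layer count = ceil(33.5 / 0.025) = 1340.
Bottom layers = 10 × (35.7 + 8.94), so 446.4 s.
Regular layers = 1330 × (11.5 + 8.94), so 27185.2 s.
Sum: 446.4 + 27185.2 = 27631.6 s → 7.68 hours.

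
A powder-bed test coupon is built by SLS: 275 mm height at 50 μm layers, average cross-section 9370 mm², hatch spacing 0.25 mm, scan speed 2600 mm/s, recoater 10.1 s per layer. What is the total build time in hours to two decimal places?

Number of layers: 275 / 0.05 → 5500 (rounded up).
Per-layer scan distance = 9370 / 0.25, so 37480 mm.
Per-layer scan time = 37480 / 2600, so 14.4154 s.
Time per layer: 14.4154 + 10.1 → 24.5154 s.
Build time = 5500 × 24.5154 = 134834.7 s = 37.45 hours.

37.45 hours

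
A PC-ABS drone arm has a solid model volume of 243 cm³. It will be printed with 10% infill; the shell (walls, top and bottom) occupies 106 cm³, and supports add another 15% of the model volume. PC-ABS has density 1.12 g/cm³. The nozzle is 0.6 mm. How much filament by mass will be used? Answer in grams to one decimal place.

Volume inside the shell = 243 − 106 = 137 cm³.
Deposited infill: 0.10 × 137 → 13.7 cm³.
Support = 0.15 × 243 = 36.45 cm³.
Total printed volume = 106 + 13.7 + 36.45, so 156.15 cm³.
Mass = 156.15 × 1.12, so 174.888 g.

174.9 g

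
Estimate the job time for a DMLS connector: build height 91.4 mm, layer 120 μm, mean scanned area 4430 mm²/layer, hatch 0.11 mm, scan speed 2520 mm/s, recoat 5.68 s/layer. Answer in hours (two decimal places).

4.58 hours

Layers = ⌈91.4/0.12⌉ = 762.
Per-layer scan distance: 4430 / 0.11 → 40272.7 mm.
Scan time per layer = 40272.7 / 2520, so 15.9812 s.
Time per layer = 15.9812 + 5.68 = 21.6612 s.
Total: 762 × 21.6612 s = 16505.8344 s → 4.58 hours.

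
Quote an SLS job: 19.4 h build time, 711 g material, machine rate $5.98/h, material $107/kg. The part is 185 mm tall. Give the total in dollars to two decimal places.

Machine cost: 5.98 × 19.4 → $116.012.
Material cost = 107 × 711/1000 = $76.077.
Job cost: 116.012 + 76.077 = 192.089 ≈ $192.09.

$192.09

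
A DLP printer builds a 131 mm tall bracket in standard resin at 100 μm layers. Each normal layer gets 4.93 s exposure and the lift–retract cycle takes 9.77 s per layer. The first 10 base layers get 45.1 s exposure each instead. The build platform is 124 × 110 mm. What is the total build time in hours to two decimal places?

Layer count = ceil(131 / 0.1) = 1310.
Bottom layers = 10 × (45.1 + 9.77) = 548.7 s.
Remaining layers: 1300 × (4.93 + 9.77) → 19110 s.
Sum: 548.7 + 19110 = 19658.7 s → 5.46 hours.

5.46 hours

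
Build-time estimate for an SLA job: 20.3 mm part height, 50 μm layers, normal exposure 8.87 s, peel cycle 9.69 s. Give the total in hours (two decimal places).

Layer count = ceil(20.3 / 0.05) = 406.
Cycle time = 8.87 + 9.69, so 18.56 s.
Build time: 406 × 18.56 s = 7535.36 s, i.e. 2.09 hours.

2.09 hours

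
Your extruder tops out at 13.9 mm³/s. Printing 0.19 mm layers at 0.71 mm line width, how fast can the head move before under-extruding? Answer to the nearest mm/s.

103 mm/s

A: 0.19 × 0.71 → 0.1349 mm².
v_max = Q/A = 13.9/0.1349 = 103.04 mm/s → 103 mm/s.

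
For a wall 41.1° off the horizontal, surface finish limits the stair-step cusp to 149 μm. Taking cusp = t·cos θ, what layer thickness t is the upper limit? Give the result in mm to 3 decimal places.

t = h_c / cos θ = 0.149 / 0.7536 = 0.198 mm.

0.198 mm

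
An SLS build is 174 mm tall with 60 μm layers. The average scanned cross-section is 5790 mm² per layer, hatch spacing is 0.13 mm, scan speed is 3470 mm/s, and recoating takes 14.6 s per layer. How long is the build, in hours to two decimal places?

22.10 hours

Layer count = ceil(174 / 0.06) = 2900.
Per-layer scan distance: 5790 / 0.13 → 44538.5 mm.
Laser time per layer: 44538.5 / 3470 → 12.8353 s.
Layer cycle = 12.8353 + 14.6 = 27.4353 s.
Total: 2900 × 27.4353 s = 79562.37 s → 22.10 hours.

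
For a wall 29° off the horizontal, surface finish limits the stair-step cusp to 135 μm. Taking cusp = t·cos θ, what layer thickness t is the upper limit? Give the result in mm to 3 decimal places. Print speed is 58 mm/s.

0.154 mm

cos(29°) = 0.8746; t_max = 0.135/0.8746 = 0.154 mm.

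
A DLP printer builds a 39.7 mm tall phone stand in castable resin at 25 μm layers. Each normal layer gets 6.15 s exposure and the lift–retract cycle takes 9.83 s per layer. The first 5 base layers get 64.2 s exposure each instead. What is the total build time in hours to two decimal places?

Layer count = ceil(39.7 / 0.025) = 1588.
Burn-in layers: 5 × (64.2 + 9.83) → 370.15 s.
Remaining layers = 1583 × (6.15 + 9.83), so 25296.34 s.
Total = 370.15 + 25296.34 = 25666.49 s = 7.13 hours.

7.13 hours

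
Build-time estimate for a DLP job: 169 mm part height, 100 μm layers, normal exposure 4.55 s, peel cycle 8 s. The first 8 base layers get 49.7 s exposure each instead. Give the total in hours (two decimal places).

5.99 hours

Layers = ⌈169/0.1⌉ = 1690.
Base layers = 8 × (49.7 + 8) = 461.6 s.
Remaining layers = 1682 × (4.55 + 8) = 21109.1 s.
Sum: 461.6 + 21109.1 = 21570.7 s → 5.99 hours.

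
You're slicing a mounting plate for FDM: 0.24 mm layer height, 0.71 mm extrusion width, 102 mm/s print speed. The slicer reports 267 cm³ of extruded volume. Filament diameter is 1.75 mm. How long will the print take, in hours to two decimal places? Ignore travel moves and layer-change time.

4.27 hours

Bead cross-section = 0.24 × 0.71 = 0.1704 mm².
Toolpath length = 267 cm³ / 0.1704 mm² = 267000 / 0.1704 = 1566901.4 mm.
Extrusion time = 1566901.4 / 102, so 15361.8 s.
Converting: 15361.8 s = 4.27 hours.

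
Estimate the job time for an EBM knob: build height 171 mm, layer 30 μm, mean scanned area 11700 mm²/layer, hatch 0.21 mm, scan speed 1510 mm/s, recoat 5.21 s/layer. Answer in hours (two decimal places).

Layer count = ceil(171 / 0.03) = 5700.
Scan path per layer = 11700 / 0.21 = 55714.3 mm.
Scan time per layer = 55714.3 / 1510 = 36.8969 s.
Per-layer time: 36.8969 + 5.21 → 42.1069 s.
Build time = 5700 × 42.1069 = 240009.33 s = 66.67 hours.

66.67 hours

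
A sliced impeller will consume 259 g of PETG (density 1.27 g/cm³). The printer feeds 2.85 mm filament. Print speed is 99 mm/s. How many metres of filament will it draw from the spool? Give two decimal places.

Extruded volume: 259/1.27 = 203.937 cm³ (203937 mm³).
Filament cross-section = π × (2.85/2)² = 6.3794 mm².
L = V/A = 203937/6.3794 = 31968.05 mm → 31.97 m.

31.97 m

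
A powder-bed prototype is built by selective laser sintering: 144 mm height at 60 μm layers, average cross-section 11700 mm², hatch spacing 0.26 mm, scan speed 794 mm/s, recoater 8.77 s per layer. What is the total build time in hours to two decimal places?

43.63 hours

Layers = ⌈144/0.06⌉ = 2400.
Per-layer scan distance: 11700 / 0.26 → 45000 mm.
Laser time per layer = 45000 / 794 = 56.6751 s.
Time per layer: 56.6751 + 8.77 → 65.4451 s.
2400 layers × 65.4451 s/layer = 157068.24 s, i.e. 43.63 hours.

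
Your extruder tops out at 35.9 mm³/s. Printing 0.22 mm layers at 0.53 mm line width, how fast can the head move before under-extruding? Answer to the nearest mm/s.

Extrusion cross-section = 0.22 × 0.53 = 0.1166 mm².
v_max = Q/A = 35.9/0.1166 = 307.89 mm/s → 308 mm/s.

308 mm/s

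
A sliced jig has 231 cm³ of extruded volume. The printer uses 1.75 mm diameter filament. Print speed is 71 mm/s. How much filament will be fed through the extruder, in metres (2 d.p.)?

Filament cross-section = π × (1.75/2)² = 2.4053 mm².
L = 231000 mm³ / 2.4053 mm² = 96037.92 mm, i.e. 96.04 m.

96.04 m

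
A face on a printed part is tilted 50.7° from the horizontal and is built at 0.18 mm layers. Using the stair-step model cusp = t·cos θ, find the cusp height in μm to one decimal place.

114.0 μm

Cusp = layer height × cos(50.7°) = 0.18 × 0.6334 = 0.114012 mm = 114.0 μm.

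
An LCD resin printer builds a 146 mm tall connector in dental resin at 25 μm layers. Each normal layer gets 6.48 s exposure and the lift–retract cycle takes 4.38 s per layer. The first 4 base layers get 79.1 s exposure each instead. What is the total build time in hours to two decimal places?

Number of layers: 146 / 0.025 → 5840 (rounded up).
Burn-in layers = 4 × (79.1 + 4.38) = 333.92 s.
Normal layers: 5836 × (6.48 + 4.38) → 63378.96 s.
Sum: 333.92 + 63378.96 = 63712.88 s → 17.70 hours.

17.70 hours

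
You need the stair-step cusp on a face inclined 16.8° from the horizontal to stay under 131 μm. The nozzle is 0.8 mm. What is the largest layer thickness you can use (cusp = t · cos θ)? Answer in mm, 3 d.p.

0.137 mm

Layer height = cusp / cos(16.8°) = 0.131 / 0.9573 = 0.137 mm.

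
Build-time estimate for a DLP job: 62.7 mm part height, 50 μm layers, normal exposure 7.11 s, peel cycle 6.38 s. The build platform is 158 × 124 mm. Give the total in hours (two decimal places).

4.70 hours

Layers = ⌈62.7/0.05⌉ = 1254.
Cycle time = 7.11 + 6.38, so 13.49 s.
Total = 1254 × 13.49 = 16916.46 s = 4.70 hours.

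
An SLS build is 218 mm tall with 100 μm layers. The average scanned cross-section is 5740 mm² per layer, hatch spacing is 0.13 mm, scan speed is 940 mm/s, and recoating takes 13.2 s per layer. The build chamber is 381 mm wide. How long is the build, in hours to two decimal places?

36.44 hours

Layers = ⌈218/0.1⌉ = 2180.
Per-layer scan distance = 5740 / 0.13 = 44153.8 mm.
Per-layer scan time = 44153.8 / 940, so 46.9721 s.
Time per layer = 46.9721 + 13.2 = 60.1721 s.
Total: 2180 × 60.1721 s = 131175.178 s → 36.44 hours.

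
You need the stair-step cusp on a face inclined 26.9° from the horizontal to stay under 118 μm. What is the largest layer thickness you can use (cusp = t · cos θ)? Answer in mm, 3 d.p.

Layer height = cusp / cos(26.9°) = 0.118 / 0.8918 = 0.132 mm.

0.132 mm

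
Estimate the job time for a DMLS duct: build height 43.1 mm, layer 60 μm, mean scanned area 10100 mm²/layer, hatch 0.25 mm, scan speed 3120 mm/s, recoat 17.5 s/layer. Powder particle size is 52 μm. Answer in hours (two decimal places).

6.08 hours

Layer count = ceil(43.1 / 0.06) = 719.
Per-layer scan distance: 10100 / 0.25 → 40400 mm.
Per-layer scan time: 40400 / 3120 → 12.9487 s.
Time per layer = 12.9487 + 17.5, so 30.4487 s.
719 layers × 30.4487 s/layer = 21892.6153 s, i.e. 6.08 hours.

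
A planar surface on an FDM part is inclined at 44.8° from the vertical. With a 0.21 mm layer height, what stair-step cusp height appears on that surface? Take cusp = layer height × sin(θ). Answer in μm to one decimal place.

148.0 μm

sin(44.8°) = 0.7046, so cusp = 0.21 × 0.7046 = 0.147966 mm → 148.0 μm.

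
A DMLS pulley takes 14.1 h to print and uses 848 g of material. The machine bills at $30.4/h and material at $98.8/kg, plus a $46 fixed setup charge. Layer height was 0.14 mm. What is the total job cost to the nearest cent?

Machine cost = 30.4 × 14.1, so $428.64.
Feedstock cost: 98.8 × 848/1000 → $83.7824.
Adding setup: 428.64 + 83.7824 + 46 → 558.4224 ≈ $558.42.

$558.42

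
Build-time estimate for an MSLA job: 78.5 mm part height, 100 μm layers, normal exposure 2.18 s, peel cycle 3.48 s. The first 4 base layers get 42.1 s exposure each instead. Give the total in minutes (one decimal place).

Layer count = ceil(78.5 / 0.1) = 785.
Bottom layers: 4 × (42.1 + 3.48) → 182.32 s.
Regular layers: 781 × (2.18 + 3.48) → 4420.46 s.
Sum: 182.32 + 4420.46 = 4602.78 s → 76.7 minutes.

76.7 minutes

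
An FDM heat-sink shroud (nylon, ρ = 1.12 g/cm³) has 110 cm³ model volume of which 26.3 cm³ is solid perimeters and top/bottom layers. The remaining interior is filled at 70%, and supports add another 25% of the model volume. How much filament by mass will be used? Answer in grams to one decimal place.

Infill region = 110 − 26.3, so 83.7 cm³.
Infill deposited = 0.70 × 83.7 = 58.59 cm³.
Support = 0.25 × 110, so 27.5 cm³.
Total printed volume = 26.3 + 58.59 + 27.5 = 112.39 cm³.
Mass: 112.39 × 1.12 → 125.8768 g.

125.9 g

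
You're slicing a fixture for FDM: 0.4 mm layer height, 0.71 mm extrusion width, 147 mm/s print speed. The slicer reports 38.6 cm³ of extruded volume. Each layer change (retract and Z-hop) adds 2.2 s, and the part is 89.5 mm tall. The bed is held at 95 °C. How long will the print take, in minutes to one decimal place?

Line area = 0.4 × 0.71, so 0.284 mm².
Total extruded path = 38600/0.284 = 135915.5 mm.
Time extruding: 135915.5 / 147 → 924.6 s.
Number of layers: 89.5 / 0.4 → 224 (rounded up).
Non-print overhead = 224 × 2.2 = 492.8 s.
Total = 924.6 + 492.8 = 1417.4 s = 23.6 minutes.

23.6 minutes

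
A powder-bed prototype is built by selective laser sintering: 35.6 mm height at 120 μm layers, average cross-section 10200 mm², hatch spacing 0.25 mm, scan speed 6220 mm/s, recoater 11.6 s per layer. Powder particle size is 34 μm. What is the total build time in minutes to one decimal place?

Layers = ⌈35.6/0.12⌉ = 297.
Per-layer scan distance = 10200 / 0.25, so 40800 mm.
Scan time per layer = 40800 / 6220 = 6.5595 s.
Per-layer time = 6.5595 + 11.6, so 18.1595 s.
Total: 297 × 18.1595 s = 5393.3715 s → 89.9 minutes.

89.9 minutes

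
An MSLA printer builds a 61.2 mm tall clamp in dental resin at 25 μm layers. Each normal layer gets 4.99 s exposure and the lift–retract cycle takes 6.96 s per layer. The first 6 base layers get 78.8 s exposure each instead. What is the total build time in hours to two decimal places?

Layer count = ceil(61.2 / 0.025) = 2448.
Base layers = 6 × (78.8 + 6.96), so 514.56 s.
Regular layers = 2442 × (4.99 + 6.96) = 29181.9 s.
Sum: 514.56 + 29181.9 = 29696.46 s → 8.25 hours.

8.25 hours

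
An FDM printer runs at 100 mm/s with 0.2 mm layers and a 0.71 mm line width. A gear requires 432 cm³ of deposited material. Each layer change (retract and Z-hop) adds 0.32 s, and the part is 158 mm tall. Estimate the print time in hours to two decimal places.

8.52 hours

Extrusion cross-section = 0.2 × 0.71 = 0.142 mm².
Toolpath length = 432 cm³ / 0.142 mm² = 432000 / 0.142 = 3042253.5 mm.
Print-move time = 3042253.5 / 100, so 30422.5 s.
Number of layers: 158 / 0.2 → 790 (rounded up).
Z-hop total = 790 × 0.32 = 252.8 s.
Total = 30422.5 + 252.8 = 30675.3 s = 8.52 hours.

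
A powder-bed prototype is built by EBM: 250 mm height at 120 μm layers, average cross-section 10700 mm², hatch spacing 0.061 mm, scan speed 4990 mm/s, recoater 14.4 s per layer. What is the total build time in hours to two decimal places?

Layers = ⌈250/0.12⌉ = 2084.
Scan path per layer = 10700 / 0.061 = 175409.8 mm.
Per-layer scan time = 175409.8 / 4990 = 35.1523 s.
Per-layer time = 35.1523 + 14.4 = 49.5523 s.
Total: 2084 × 49.5523 s = 103266.9932 s → 28.69 hours.

28.69 hours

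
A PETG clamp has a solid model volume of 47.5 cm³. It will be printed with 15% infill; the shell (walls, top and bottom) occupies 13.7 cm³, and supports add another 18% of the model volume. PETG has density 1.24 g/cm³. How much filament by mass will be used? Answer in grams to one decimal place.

33.9 g

Interior volume = 47.5 − 13.7, so 33.8 cm³.
Infill deposited: 0.15 × 33.8 → 5.07 cm³.
Support: 0.18 × 47.5 → 8.55 cm³.
Deposited volume = 13.7 + 5.07 + 8.55, so 27.32 cm³.
Mass = 27.32 × 1.24 = 33.8768 g.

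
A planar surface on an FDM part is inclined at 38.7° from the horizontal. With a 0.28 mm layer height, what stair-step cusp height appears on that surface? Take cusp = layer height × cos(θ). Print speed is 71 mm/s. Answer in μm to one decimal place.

Cusp = layer height × cos(38.7°) = 0.28 × 0.7804 = 0.218512 mm = 218.5 μm.

218.5 μm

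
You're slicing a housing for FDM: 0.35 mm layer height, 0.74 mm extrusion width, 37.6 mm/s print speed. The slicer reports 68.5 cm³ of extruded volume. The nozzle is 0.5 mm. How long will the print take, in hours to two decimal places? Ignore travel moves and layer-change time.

1.95 hours

Extrusion cross-section = 0.35 × 0.74 = 0.259 mm².
Toolpath length = 68.5 cm³ / 0.259 mm² = 68500 / 0.259 = 264478.8 mm.
Print-move time = 264478.8 / 37.6, so 7034 s.
Converting: 7034 s = 1.95 hours.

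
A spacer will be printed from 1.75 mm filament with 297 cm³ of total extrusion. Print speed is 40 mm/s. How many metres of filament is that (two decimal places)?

123.48 m

Filament cross-section = π × (1.75/2)² = 2.4053 mm².
L = 297000 mm³ / 2.4053 mm² = 123477.32 mm, i.e. 123.48 m.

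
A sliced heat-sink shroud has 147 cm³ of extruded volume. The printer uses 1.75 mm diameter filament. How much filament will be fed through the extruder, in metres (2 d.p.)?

A = π r² = π × 0.875² = 2.4053 mm².
Length = 147 cm³ / 2.4053 mm² = 147000 / 2.4053 = 61115.04 mm = 61.12 m.

61.12 m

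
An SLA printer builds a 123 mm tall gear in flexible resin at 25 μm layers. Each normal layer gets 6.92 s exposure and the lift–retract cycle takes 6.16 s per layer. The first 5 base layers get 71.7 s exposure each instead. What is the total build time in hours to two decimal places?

Number of layers: 123 / 0.025 → 4920 (rounded up).
Bottom layers: 5 × (71.7 + 6.16) → 389.3 s.
Regular layers = 4915 × (6.92 + 6.16) = 64288.2 s.
Sum: 389.3 + 64288.2 = 64677.5 s → 17.97 hours.

17.97 hours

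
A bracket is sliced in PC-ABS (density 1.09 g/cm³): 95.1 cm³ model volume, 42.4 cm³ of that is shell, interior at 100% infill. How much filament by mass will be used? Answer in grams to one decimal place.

103.7 g

Infill region = 95.1 − 42.4 = 52.7 cm³.
Deposited infill: 1.00 × 52.7 → 52.7 cm³.
Total printed volume = 42.4 + 52.7 = 95.1 cm³.
Mass = 95.1 × 1.09, so 103.659 g.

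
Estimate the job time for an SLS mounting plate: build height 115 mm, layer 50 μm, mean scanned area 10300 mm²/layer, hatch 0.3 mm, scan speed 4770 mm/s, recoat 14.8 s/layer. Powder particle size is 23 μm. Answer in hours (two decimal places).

14.05 hours

Number of layers: 115 / 0.05 → 2300 (rounded up).
Hatch length per layer = 10300 / 0.3, so 34333.3 mm.
Scan time per layer = 34333.3 / 4770, so 7.1978 s.
Layer cycle: 7.1978 + 14.8 → 21.9978 s.
Build time = 2300 × 21.9978 = 50594.94 s = 14.05 hours.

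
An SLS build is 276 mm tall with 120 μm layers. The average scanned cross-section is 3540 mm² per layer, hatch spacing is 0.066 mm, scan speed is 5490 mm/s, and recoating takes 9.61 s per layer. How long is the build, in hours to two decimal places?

12.38 hours

Number of layers: 276 / 0.12 → 2300 (rounded up).
Per-layer scan distance: 3540 / 0.066 → 53636.4 mm.
Per-layer scan time = 53636.4 / 5490, so 9.7698 s.
Per-layer time = 9.7698 + 9.61, so 19.3798 s.
Build time = 2300 × 19.3798 = 44573.54 s = 12.38 hours.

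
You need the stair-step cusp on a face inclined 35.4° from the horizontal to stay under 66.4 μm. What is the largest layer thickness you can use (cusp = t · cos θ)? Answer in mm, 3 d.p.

cos(35.4°) = 0.8151; t_max = 0.0664/0.8151 = 0.081 mm.

0.081 mm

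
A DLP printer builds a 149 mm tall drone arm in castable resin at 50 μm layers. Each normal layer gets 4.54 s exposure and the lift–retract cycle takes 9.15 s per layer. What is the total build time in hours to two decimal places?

Layers = ⌈149/0.05⌉ = 2980.
Cycle time: 4.54 + 9.15 → 13.69 s.
Total = 2980 × 13.69 = 40796.2 s = 11.33 hours.

11.33 hours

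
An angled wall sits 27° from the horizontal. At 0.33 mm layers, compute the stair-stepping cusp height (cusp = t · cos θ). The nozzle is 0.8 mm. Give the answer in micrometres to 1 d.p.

294.0 μm

cos(27°) = 0.8910, so cusp = 0.33 × 0.8910 = 0.29403 mm → 294.0 μm.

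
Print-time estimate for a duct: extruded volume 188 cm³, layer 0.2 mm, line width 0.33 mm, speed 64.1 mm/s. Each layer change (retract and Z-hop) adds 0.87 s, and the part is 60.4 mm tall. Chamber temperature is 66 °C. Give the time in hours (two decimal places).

Line area = 0.2 × 0.33 = 0.066 mm².
Toolpath length = 188 cm³ / 0.066 mm² = 188000 / 0.066 = 2848484.8 mm.
Extrusion time: 2848484.8 / 64.1 → 44438.1 s.
Layers = ⌈60.4/0.2⌉ = 302.
Non-print overhead = 302 × 0.87, so 262.74 s.
Total = 44438.1 + 262.74 = 44700.84 s = 12.42 hours.

12.42 hours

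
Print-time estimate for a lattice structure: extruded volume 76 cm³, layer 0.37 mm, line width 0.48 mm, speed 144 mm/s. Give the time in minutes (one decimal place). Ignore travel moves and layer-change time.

Line area = 0.37 × 0.48 = 0.1776 mm².
Path length: 76000 mm³ / 0.1776 mm² → 427927.9 mm.
Time extruding = 427927.9 / 144, so 2971.7 s.
In the requested units: 2971.7 s = 49.5 minutes.

49.5 minutes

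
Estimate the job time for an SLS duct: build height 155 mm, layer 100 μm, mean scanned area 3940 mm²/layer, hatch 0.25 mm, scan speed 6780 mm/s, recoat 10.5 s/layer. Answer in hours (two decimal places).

Number of layers: 155 / 0.1 → 1550 (rounded up).
Scan path per layer = 3940 / 0.25, so 15760 mm.
Per-layer scan time = 15760 / 6780, so 2.3245 s.
Layer cycle: 2.3245 + 10.5 → 12.8245 s.
Total: 1550 × 12.8245 s = 19877.975 s → 5.52 hours.

5.52 hours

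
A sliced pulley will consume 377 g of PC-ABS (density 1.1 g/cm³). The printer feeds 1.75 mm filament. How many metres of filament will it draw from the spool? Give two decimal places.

142.49 m

Extruded volume: 377/1.1 = 342.7273 cm³ (342727.3 mm³).
A = π r² = π × 0.875² = 2.4053 mm².
Length = 342727.3 / 2.4053 = 142488.38 mm = 142.49 m.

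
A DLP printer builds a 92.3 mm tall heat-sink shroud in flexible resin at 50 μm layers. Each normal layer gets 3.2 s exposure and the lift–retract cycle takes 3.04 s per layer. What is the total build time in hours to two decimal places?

3.20 hours

Layer count = ceil(92.3 / 0.05) = 1846.
Per-layer time: 3.2 + 3.04 → 6.24 s.
Build time: 1846 × 6.24 s = 11519.04 s, i.e. 3.20 hours.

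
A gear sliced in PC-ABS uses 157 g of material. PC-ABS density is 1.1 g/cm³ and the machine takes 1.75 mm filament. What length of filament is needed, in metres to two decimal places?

Extruded volume: 157/1.1 = 142.7273 cm³ (142727.3 mm³).
Cross-section of 1.75 mm filament: π·(1.75/2)² = 2.4053 mm².
Length = 142727.3 / 2.4053 = 59338.67 mm = 59.34 m.

59.34 m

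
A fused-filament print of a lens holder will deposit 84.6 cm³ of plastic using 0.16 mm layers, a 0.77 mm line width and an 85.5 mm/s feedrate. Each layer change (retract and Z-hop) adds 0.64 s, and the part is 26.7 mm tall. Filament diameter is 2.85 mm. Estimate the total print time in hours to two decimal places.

Extrusion cross-section = 0.16 × 0.77 = 0.1232 mm².
Toolpath length = 84.6 cm³ / 0.1232 mm² = 84600 / 0.1232 = 686688.3 mm.
Time extruding = 686688.3 / 85.5, so 8031.4 s.
Layers = ⌈26.7/0.16⌉ = 167.
Non-print overhead = 167 × 0.64 = 106.88 s.
Total = 8031.4 + 106.88 = 8138.28 s = 2.26 hours.

2.26 hours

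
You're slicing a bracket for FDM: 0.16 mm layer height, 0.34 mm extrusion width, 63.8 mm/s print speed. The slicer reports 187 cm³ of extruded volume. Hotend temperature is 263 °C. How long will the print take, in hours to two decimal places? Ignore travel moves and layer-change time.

Line area = 0.16 × 0.34, so 0.0544 mm².
Toolpath length = 187 cm³ / 0.0544 mm² = 187000 / 0.0544 = 3437500 mm.
Time extruding = 3437500 / 63.8, so 53879.3 s.
Converting: 53879.3 s = 14.97 hours.

14.97 hours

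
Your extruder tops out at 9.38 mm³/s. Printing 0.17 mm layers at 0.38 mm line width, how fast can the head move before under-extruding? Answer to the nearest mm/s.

A = 0.17 × 0.38 = 0.0646 mm².
Max speed = 9.38 / 0.0646 = 145.20 ≈ 145 mm/s.

145 mm/s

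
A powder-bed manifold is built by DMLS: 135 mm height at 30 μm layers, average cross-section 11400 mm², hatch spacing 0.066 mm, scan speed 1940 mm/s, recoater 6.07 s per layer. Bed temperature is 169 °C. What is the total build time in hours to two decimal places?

Number of layers: 135 / 0.03 → 4500 (rounded up).
Scan path per layer = 11400 / 0.066, so 172727.3 mm.
Per-layer scan time = 172727.3 / 1940, so 89.0347 s.
Layer cycle: 89.0347 + 6.07 → 95.1047 s.
4500 layers × 95.1047 s/layer = 427971.15 s, i.e. 118.88 hours.

118.88 hours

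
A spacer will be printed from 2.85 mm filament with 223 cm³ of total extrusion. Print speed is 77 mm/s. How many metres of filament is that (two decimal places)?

34.96 m

A = π r² = π × 1.425² = 6.3794 mm².
Length = 223 cm³ / 6.3794 mm² = 223000 / 6.3794 = 34956.27 mm = 34.96 m.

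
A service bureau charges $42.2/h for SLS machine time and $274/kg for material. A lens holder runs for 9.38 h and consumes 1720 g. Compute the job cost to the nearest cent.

$867.12

Machine-time cost = 42.2 × 9.38, so $395.836.
Material cost: 274 × 1720/1000 → $471.28.
Job cost: 395.836 + 471.28 = 867.116 ≈ $867.12.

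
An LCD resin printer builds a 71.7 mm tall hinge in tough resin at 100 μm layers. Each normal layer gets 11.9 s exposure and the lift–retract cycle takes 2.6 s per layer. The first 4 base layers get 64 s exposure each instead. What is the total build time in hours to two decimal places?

Layers = ⌈71.7/0.1⌉ = 717.
Burn-in layers = 4 × (64 + 2.6) = 266.4 s.
Remaining layers: 713 × (11.9 + 2.6) → 10338.5 s.
Sum: 266.4 + 10338.5 = 10604.9 s → 2.95 hours.

2.95 hours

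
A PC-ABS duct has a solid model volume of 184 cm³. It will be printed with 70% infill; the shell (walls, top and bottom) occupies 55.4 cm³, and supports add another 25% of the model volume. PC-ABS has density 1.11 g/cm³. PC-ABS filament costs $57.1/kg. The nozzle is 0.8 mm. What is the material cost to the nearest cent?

$12.13

Interior volume = 184 − 55.4 = 128.6 cm³.
Infill deposited = 0.70 × 128.6 = 90.02 cm³.
Support = 0.25 × 184 = 46 cm³.
Total extruded: 55.4 + 90.02 + 46 → 191.42 cm³.
Mass = 191.42 × 1.11, so 212.4762 g.
At $57.1/kg: 212.4762/1000 × 57.1 = $12.13.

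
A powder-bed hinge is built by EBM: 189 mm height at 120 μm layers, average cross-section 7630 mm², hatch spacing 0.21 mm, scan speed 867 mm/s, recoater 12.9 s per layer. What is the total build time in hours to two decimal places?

23.98 hours

Layer count = ceil(189 / 0.12) = 1575.
Scan path per layer = 7630 / 0.21 = 36333.3 mm.
Per-layer scan time = 36333.3 / 867 = 41.9069 s.
Layer cycle: 41.9069 + 12.9 → 54.8069 s.
Build time = 1575 × 54.8069 = 86320.8675 s = 23.98 hours.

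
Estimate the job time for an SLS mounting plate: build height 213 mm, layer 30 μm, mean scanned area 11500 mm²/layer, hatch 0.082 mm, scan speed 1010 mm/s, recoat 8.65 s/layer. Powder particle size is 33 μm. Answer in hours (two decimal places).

Layer count = ceil(213 / 0.03) = 7100.
Per-layer scan distance = 11500 / 0.082, so 140243.9 mm.
Per-layer scan time: 140243.9 / 1010 → 138.8553 s.
Per-layer time = 138.8553 + 8.65 = 147.5053 s.
7100 layers × 147.5053 s/layer = 1047287.63 s, i.e. 290.91 hours.

290.91 hours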